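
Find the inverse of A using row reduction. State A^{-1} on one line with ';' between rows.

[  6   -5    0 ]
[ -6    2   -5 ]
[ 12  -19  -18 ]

Gauss-Jordan on [A | I]:
R1 <- (1/6)*R1:  [    1  -5/6     0  |   1/6     0     0 ]
R2 <- R2 - (-6)*R1:  [  0  -3  -5  |   1   1   0 ]
R3 <- R3 - (12)*R1:  [   0   -9  -18  |   -2    0    1 ]
R2 <- (1/-3)*R2:  [    0     1   5/3  |  -1/3  -1/3     0 ]
R1 <- R1 - (-5/6)*R2:  [     1      0  25/18  |   -1/9  -5/18      0 ]
R3 <- R3 - (-9)*R2:  [  0   0  -3  |  -5  -3   1 ]
R3 <- (1/-3)*R3:  [    0     0     1  |   5/3     1  -1/3 ]
R1 <- R1 - (25/18)*R3:  [       1        0        0  |  -131/54     -5/3    25/54 ]
R2 <- R2 - (5/3)*R3:  [     0      1      0  |  -28/9     -2    5/9 ]
Right block of [I | A^{-1}] is the inverse:
[ -131/54  -5/3  25/54 ]
[   -28/9    -2    5/9 ]
[     5/3     1   -1/3 ]

inverse = [-131/54 -5/3 25/54; -28/9 -2 5/9; 5/3 1 -1/3]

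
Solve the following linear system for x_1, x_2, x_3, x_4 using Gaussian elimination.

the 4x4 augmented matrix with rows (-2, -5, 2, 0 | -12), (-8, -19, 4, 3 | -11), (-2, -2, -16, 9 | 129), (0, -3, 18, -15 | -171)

(-4, 2, -5, 5)

Forward elimination on [A|b]:
R2 <- R2 - (4)*R1:  [  0   1  -4   3  37 ]
R3 <- R3 - (1)*R1:  [   0    3  -18    9  141 ]
R3 <- R3 - (3)*R2:  [  0   0  -6   0  30 ]
R4 <- R4 - (-3)*R2:  [   0    0    6   -6  -60 ]
R4 <- R4 - (-1)*R3:  [   0    0    0   -6  -30 ]
Row echelon form:
[ -2  -5   2   0  |  -12 ]
[  0   1  -4   3  |   37 ]
[  0   0  -6   0  |   30 ]
[  0   0   0  -6  |  -30 ]
Back-substitution:
x_4 = (-30) / -6 = 5
x_3 = (30) / -6 = -5
x_2 = (37 - (-4)*(-5) - (3)*(5)) / 1 = 2
x_1 = (-12 - (-5)*(2) - (2)*(-5)) / -2 = -4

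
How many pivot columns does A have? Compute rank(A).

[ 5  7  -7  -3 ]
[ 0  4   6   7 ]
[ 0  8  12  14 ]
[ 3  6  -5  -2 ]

rank(A) = 3

Row reduction:
R4 <- R4 - (3/5)*R1:  [    0   9/5  -4/5  -1/5 ]
R3 <- R3 - (2)*R2:  [ 0  0  0  0 ]
R4 <- R4 - (9/20)*R2:  [      0       0    -7/2  -67/20 ]
R3 <-> R4   (pivot in column 3 was zero)
[ 5  7    -7      -3 ]
[ 0  4     6       7 ]
[ 0  0  -7/2  -67/20 ]
[ 0  0     0       0 ]
Row echelon form:
[ 5  7    -7      -3 ]
[ 0  4     6       7 ]
[ 0  0  -7/2  -67/20 ]
[ 0  0     0       0 ]
Nonzero rows / pivot columns: 3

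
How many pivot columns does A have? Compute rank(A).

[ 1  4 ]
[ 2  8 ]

Row reduction:
R2 <- R2 - (2)*R1:  [ 0  0 ]
Row echelon form:
[ 1  4 ]
[ 0  0 ]
Nonzero rows / pivot columns: 1

rank(A) = 1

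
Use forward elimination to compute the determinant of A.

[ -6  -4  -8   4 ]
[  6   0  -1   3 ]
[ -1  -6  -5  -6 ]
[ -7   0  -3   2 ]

Forward elimination:
R2 <- R2 - (-1)*R1:  [  0  -4  -9   7 ]
R3 <- R3 - (1/6)*R1:  [     0  -16/3  -11/3  -20/3 ]
R4 <- R4 - (7/6)*R1:  [    0  14/3  19/3  -8/3 ]
R3 <- R3 - (4/3)*R2:  [    0     0  25/3   -16 ]
R4 <- R4 - (-7/6)*R2:  [     0      0  -25/6   11/2 ]
R4 <- R4 - (-1/2)*R3:  [    0     0     0  -5/2 ]
Upper-triangular form:
[ -6  -4    -8     4 ]
[  0  -4    -9     7 ]
[  0   0  25/3   -16 ]
[  0   0     0  -5/2 ]
det(A) = (-1)^0 * (-6) * (-4) * (25/3) * (-5/2) = -500  (0 row swaps -> sign +1)

det(A) = -500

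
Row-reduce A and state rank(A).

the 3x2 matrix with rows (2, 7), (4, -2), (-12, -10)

rank(A) = 2

Row reduction:
R2 <- R2 - (2)*R1:  [   0  -16 ]
R3 <- R3 - (-6)*R1:  [  0  32 ]
R3 <- R3 - (-2)*R2:  [ 0  0 ]
Row echelon form:
[ 2    7 ]
[ 0  -16 ]
[ 0    0 ]
Nonzero rows / pivot columns: 2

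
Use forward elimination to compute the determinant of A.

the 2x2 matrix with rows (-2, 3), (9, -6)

det(A) = -15

Forward elimination:
R2 <- R2 - (-9/2)*R1:  [    0  15/2 ]
Upper-triangular form:
[ -2     3 ]
[  0  15/2 ]
det(A) = (-1)^0 * (-2) * (15/2) = -15  (0 row swaps -> sign +1)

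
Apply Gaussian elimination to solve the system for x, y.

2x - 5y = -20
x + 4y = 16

Forward elimination on [A|b]:
R2 <- R2 - (1/2)*R1:  [    0  13/2    26 ]
Row echelon form:
[ 2    -5  |  -20 ]
[ 0  13/2  |   26 ]
Back-substitution:
y = (26) / (13/2) = 4
x = (-20 - (-5)*(4)) / 2 = 0

(0, 4)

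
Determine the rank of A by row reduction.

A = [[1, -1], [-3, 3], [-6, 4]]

Row reduction:
R2 <- R2 - (-3)*R1:  [ 0  0 ]
R3 <- R3 - (-6)*R1:  [  0  -2 ]
R2 <-> R3   (pivot in column 2 was zero)
[ 1  -1 ]
[ 0  -2 ]
[ 0   0 ]
Row echelon form:
[ 1  -1 ]
[ 0  -2 ]
[ 0   0 ]
Nonzero rows / pivot columns: 2

rank(A) = 2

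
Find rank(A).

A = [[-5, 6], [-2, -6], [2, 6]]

Row reduction:
R2 <- R2 - (2/5)*R1:  [     0  -42/5 ]
R3 <- R3 - (-2/5)*R1:  [    0  42/5 ]
R3 <- R3 - (-1)*R2:  [ 0  0 ]
Row echelon form:
[ -5      6 ]
[  0  -42/5 ]
[  0      0 ]
Nonzero rows / pivot columns: 2

rank(A) = 2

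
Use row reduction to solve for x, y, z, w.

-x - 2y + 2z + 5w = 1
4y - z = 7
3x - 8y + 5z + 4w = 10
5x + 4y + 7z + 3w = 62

Forward elimination on [A|b]:
R3 <- R3 - (-3)*R1:  [   0  -14   11   19   13 ]
R4 <- R4 - (-5)*R1:  [  0  -6  17  28  67 ]
R3 <- R3 - (-7/2)*R2:  [    0     0  15/2    19  75/2 ]
R4 <- R4 - (-3/2)*R2:  [     0      0   31/2     28  155/2 ]
R4 <- R4 - (31/15)*R3:  [       0        0        0  -169/15        0 ]
Row echelon form:
[ -1  -2     2        5  |     1 ]
[  0   4    -1        0  |     7 ]
[  0   0  15/2       19  |  75/2 ]
[  0   0     0  -169/15  |     0 ]
Back-substitution:
w = (0) / (-169/15) = 0
z = (75/2 - (19)*(0)) / (15/2) = 5
y = (7 - (-1)*(5)) / 4 = 3
x = (1 - (-2)*(3) - (2)*(5) - (5)*(0)) / -1 = 3

(3, 3, 5, 0)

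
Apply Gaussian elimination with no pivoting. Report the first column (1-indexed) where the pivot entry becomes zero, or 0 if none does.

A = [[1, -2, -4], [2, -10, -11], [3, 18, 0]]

first zero-pivot column = 3

Naive forward elimination:
R2 <- R2 - (2)*R1:  [  0  -6  -3 ]
R3 <- R3 - (3)*R1:  [  0  24  12 ]
R3 <- R3 - (-4)*R2:  [ 0  0  0 ]
Matrix at this point:
[ 1  -2  -4 ]
[ 0  -6  -3 ]
[ 0   0   0 ]
Pivot entry (3,3) in the last row is zero and there are no rows below to swap with -> zero pivot in column 3 (A is singular).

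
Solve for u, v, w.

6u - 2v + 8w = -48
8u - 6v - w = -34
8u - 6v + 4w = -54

Forward elimination on [A|b]:
R2 <- R2 - (4/3)*R1:  [     0  -10/3  -35/3     30 ]
R3 <- R3 - (4/3)*R1:  [     0  -10/3  -20/3     10 ]
R3 <- R3 - (1)*R2:  [   0    0    5  -20 ]
Row echelon form:
[ 6     -2      8  |  -48 ]
[ 0  -10/3  -35/3  |   30 ]
[ 0      0      5  |  -20 ]
Back-substitution:
w = (-20) / 5 = -4
v = (30 - (-35/3)*(-4)) / (-10/3) = 5
u = (-48 - (-2)*(5) - (8)*(-4)) / 6 = -1

(-1, 5, -4)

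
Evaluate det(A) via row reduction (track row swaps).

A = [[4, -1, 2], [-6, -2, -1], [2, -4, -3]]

det(A) = 84

Forward elimination:
R2 <- R2 - (-3/2)*R1:  [    0  -7/2     2 ]
R3 <- R3 - (1/2)*R1:  [    0  -7/2    -4 ]
R3 <- R3 - (1)*R2:  [  0   0  -6 ]
Upper-triangular form:
[ 4    -1   2 ]
[ 0  -7/2   2 ]
[ 0     0  -6 ]
det(A) = (-1)^0 * (4) * (-7/2) * (-6) = 84  (0 row swaps -> sign +1)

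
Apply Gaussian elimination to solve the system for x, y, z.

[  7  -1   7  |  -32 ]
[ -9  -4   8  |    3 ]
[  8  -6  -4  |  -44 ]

Forward elimination on [A|b]:
R2 <- R2 - (-9/7)*R1:  [      0   -37/7      17  -267/7 ]
R3 <- R3 - (8/7)*R1:  [     0  -34/7    -12  -52/7 ]
R3 <- R3 - (34/37)*R2:  [        0         0  -1022/37   1022/37 ]
Row echelon form:
[ 7     -1         7  |      -32 ]
[ 0  -37/7        17  |   -267/7 ]
[ 0      0  -1022/37  |  1022/37 ]
Back-substitution:
z = (1022/37) / (-1022/37) = -1
y = (-267/7 - (17)*(-1)) / (-37/7) = 4
x = (-32 - (-1)*(4) - (7)*(-1)) / 7 = -3

(-3, 4, -1)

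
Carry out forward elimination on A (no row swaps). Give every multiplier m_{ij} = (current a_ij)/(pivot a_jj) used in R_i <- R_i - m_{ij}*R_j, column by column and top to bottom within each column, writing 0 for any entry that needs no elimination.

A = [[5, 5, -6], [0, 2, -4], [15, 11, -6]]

multipliers: 0, 3, -2

Forward elimination:
R2: entry in column 1 is already 0 -> m_{21} = 0 (no row operation needed)
R3 <- R3 - (3)*R1:  [  0  -4  12 ]
R3 <- R3 - (-2)*R2:  [ 0  0  4 ]
Multipliers (in order of application): m_{21} = 0, m_{31} = 3, m_{32} = -2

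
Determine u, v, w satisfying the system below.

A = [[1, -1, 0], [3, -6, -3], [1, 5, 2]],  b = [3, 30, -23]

Forward elimination on [A|b]:
R2 <- R2 - (3)*R1:  [  0  -3  -3  21 ]
R3 <- R3 - (1)*R1:  [   0    6    2  -26 ]
R3 <- R3 - (-2)*R2:  [  0   0  -4  16 ]
Row echelon form:
[ 1  -1   0  |   3 ]
[ 0  -3  -3  |  21 ]
[ 0   0  -4  |  16 ]
Back-substitution:
w = (16) / -4 = -4
v = (21 - (-3)*(-4)) / -3 = -3
u = (3 - (-1)*(-3)) / 1 = 0

(0, -3, -4)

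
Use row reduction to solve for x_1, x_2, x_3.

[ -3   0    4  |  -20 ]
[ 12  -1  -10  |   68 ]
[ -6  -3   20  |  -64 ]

(4, 0, -2)

Forward elimination on [A|b]:
R2 <- R2 - (-4)*R1:  [   0   -1    6  -12 ]
R3 <- R3 - (2)*R1:  [   0   -3   12  -24 ]
R3 <- R3 - (3)*R2:  [  0   0  -6  12 ]
Row echelon form:
[ -3   0   4  |  -20 ]
[  0  -1   6  |  -12 ]
[  0   0  -6  |   12 ]
Back-substitution:
x_3 = (12) / -6 = -2
x_2 = (-12 - (6)*(-2)) / -1 = 0
x_1 = (-20 - (4)*(-2)) / -3 = 4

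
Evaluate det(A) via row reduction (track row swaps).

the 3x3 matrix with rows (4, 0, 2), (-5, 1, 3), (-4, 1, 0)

Forward elimination:
R2 <- R2 - (-5/4)*R1:  [    0     1  11/2 ]
R3 <- R3 - (-1)*R1:  [ 0  1  2 ]
R3 <- R3 - (1)*R2:  [    0     0  -7/2 ]
Upper-triangular form:
[ 4  0     2 ]
[ 0  1  11/2 ]
[ 0  0  -7/2 ]
det(A) = (-1)^0 * (4) * (1) * (-7/2) = -14  (0 row swaps -> sign +1)

det(A) = -14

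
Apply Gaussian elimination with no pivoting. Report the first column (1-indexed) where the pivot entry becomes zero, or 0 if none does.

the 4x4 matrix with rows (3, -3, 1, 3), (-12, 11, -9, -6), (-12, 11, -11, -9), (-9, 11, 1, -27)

Naive forward elimination:
R2 <- R2 - (-4)*R1:  [  0  -1  -5   6 ]
R3 <- R3 - (-4)*R1:  [  0  -1  -7   3 ]
R4 <- R4 - (-3)*R1:  [   0    2    4  -18 ]
R3 <- R3 - (1)*R2:  [  0   0  -2  -3 ]
R4 <- R4 - (-2)*R2:  [  0   0  -6  -6 ]
R4 <- R4 - (3)*R3:  [ 0  0  0  3 ]
All pivots nonzero; naive elimination completes without hitting a zero pivot.

first zero-pivot column = 0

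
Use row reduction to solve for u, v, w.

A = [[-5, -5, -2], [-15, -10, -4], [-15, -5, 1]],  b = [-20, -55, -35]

Forward elimination on [A|b]:
R2 <- R2 - (3)*R1:  [ 0  5  2  5 ]
R3 <- R3 - (3)*R1:  [  0  10   7  25 ]
R3 <- R3 - (2)*R2:  [  0   0   3  15 ]
Row echelon form:
[ -5  -5  -2  |  -20 ]
[  0   5   2  |    5 ]
[  0   0   3  |   15 ]
Back-substitution:
w = (15) / 3 = 5
v = (5 - (2)*(5)) / 5 = -1
u = (-20 - (-5)*(-1) - (-2)*(5)) / -5 = 3

(3, -1, 5)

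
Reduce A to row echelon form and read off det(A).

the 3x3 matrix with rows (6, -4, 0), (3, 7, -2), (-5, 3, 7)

det(A) = 374

Forward elimination:
R2 <- R2 - (1/2)*R1:  [  0   9  -2 ]
R3 <- R3 - (-5/6)*R1:  [    0  -1/3     7 ]
R3 <- R3 - (-1/27)*R2:  [      0       0  187/27 ]
Upper-triangular form:
[ 6  -4       0 ]
[ 0   9      -2 ]
[ 0   0  187/27 ]
det(A) = (-1)^0 * (6) * (9) * (187/27) = 374  (0 row swaps -> sign +1)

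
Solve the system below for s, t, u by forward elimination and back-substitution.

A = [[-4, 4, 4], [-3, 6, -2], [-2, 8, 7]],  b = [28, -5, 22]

(-5, -2, 4)

Forward elimination on [A|b]:
R2 <- R2 - (3/4)*R1:  [   0    3   -5  -26 ]
R3 <- R3 - (1/2)*R1:  [ 0  6  5  8 ]
R3 <- R3 - (2)*R2:  [  0   0  15  60 ]
Row echelon form:
[ -4  4   4  |   28 ]
[  0  3  -5  |  -26 ]
[  0  0  15  |   60 ]
Back-substitution:
u = (60) / 15 = 4
t = (-26 - (-5)*(4)) / 3 = -2
s = (28 - (4)*(-2) - (4)*(4)) / -4 = -5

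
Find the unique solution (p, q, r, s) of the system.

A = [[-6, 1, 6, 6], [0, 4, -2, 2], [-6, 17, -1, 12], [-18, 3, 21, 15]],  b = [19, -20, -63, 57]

Forward elimination on [A|b]:
R3 <- R3 - (1)*R1:  [   0   16   -7    6  -82 ]
R4 <- R4 - (3)*R1:  [  0   0   3  -3   0 ]
R3 <- R3 - (4)*R2:  [  0   0   1  -2  -2 ]
R4 <- R4 - (3)*R3:  [ 0  0  0  3  6 ]
Row echelon form:
[ -6  1   6   6  |   19 ]
[  0  4  -2   2  |  -20 ]
[  0  0   1  -2  |   -2 ]
[  0  0   0   3  |    6 ]
Back-substitution:
s = (6) / 3 = 2
r = (-2 - (-2)*(2)) / 1 = 2
q = (-20 - (-2)*(2) - (2)*(2)) / 4 = -5
p = (19 - (1)*(-5) - (6)*(2) - (6)*(2)) / -6 = 0

(0, -5, 2, 2)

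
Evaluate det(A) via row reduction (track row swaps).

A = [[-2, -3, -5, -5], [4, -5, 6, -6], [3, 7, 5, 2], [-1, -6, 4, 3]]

Forward elimination:
R2 <- R2 - (-2)*R1:  [   0  -11   -4  -16 ]
R3 <- R3 - (-3/2)*R1:  [     0    5/2   -5/2  -11/2 ]
R4 <- R4 - (1/2)*R1:  [    0  -9/2  13/2  11/2 ]
R3 <- R3 - (-5/22)*R2:  [       0        0   -75/22  -201/22 ]
R4 <- R4 - (9/22)*R2:  [      0       0  179/22  265/22 ]
R4 <- R4 - (-179/75)*R3:  [       0        0        0  -244/25 ]
Upper-triangular form:
[ -2   -3      -5       -5 ]
[  0  -11      -4      -16 ]
[  0    0  -75/22  -201/22 ]
[  0    0       0  -244/25 ]
det(A) = (-1)^0 * (-2) * (-11) * (-75/22) * (-244/25) = 732  (0 row swaps -> sign +1)

det(A) = 732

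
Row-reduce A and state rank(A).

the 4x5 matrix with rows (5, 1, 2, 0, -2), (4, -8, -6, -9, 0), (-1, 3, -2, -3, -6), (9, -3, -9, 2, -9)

Row reduction:
R2 <- R2 - (4/5)*R1:  [     0  -44/5  -38/5     -9    8/5 ]
R3 <- R3 - (-1/5)*R1:  [     0   16/5   -8/5     -3  -32/5 ]
R4 <- R4 - (9/5)*R1:  [     0  -24/5  -63/5      2  -27/5 ]
R3 <- R3 - (-4/11)*R2:  [      0       0  -48/11  -69/11  -64/11 ]
R4 <- R4 - (6/11)*R2:  [      0       0  -93/11   76/11  -69/11 ]
R4 <- R4 - (31/16)*R3:  [      0       0       0  305/16       5 ]
Row echelon form:
[ 5      1       2       0      -2 ]
[ 0  -44/5   -38/5      -9     8/5 ]
[ 0      0  -48/11  -69/11  -64/11 ]
[ 0      0       0  305/16       5 ]
Nonzero rows / pivot columns: 4

rank(A) = 4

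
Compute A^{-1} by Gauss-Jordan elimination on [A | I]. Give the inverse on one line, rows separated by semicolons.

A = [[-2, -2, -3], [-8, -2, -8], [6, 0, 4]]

inverse = [-2/3 2/3 5/6; -4/3 5/6 2/3; 1 -1 -1]

Gauss-Jordan on [A | I]:
R1 <- (1/-2)*R1:  [    1     1   3/2  |  -1/2     0     0 ]
R2 <- R2 - (-8)*R1:  [  0   6   4  |  -4   1   0 ]
R3 <- R3 - (6)*R1:  [  0  -6  -5  |   3   0   1 ]
R2 <- (1/6)*R2:  [    0     1   2/3  |  -2/3   1/6     0 ]
R1 <- R1 - (1)*R2:  [    1     0   5/6  |   1/6  -1/6     0 ]
R3 <- R3 - (-6)*R2:  [  0   0  -1  |  -1   1   1 ]
R3 <- (1/-1)*R3:  [  0   0   1  |   1  -1  -1 ]
R1 <- R1 - (5/6)*R3:  [    1     0     0  |  -2/3   2/3   5/6 ]
R2 <- R2 - (2/3)*R3:  [    0     1     0  |  -4/3   5/6   2/3 ]
Right block of [I | A^{-1}] is the inverse:
[ -2/3  2/3  5/6 ]
[ -4/3  5/6  2/3 ]
[    1   -1   -1 ]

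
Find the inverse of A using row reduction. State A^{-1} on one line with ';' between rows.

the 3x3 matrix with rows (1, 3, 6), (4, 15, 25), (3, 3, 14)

inverse = [-45/2 4 5/2; -19/6 2/3 1/6; 11/2 -1 -1/2]

Gauss-Jordan on [A | I]:
R2 <- R2 - (4)*R1:  [  0   3   1  |  -4   1   0 ]
R3 <- R3 - (3)*R1:  [  0  -6  -4  |  -3   0   1 ]
R2 <- (1/3)*R2:  [    0     1   1/3  |  -4/3   1/3     0 ]
R1 <- R1 - (3)*R2:  [  1   0   5  |   5  -1   0 ]
R3 <- R3 - (-6)*R2:  [   0    0   -2  |  -11    2    1 ]
R3 <- (1/-2)*R3:  [    0     0     1  |  11/2    -1  -1/2 ]
R1 <- R1 - (5)*R3:  [     1      0      0  |  -45/2      4    5/2 ]
R2 <- R2 - (1/3)*R3:  [     0      1      0  |  -19/6    2/3    1/6 ]
Right block of [I | A^{-1}] is the inverse:
[ -45/2    4   5/2 ]
[ -19/6  2/3   1/6 ]
[  11/2   -1  -1/2 ]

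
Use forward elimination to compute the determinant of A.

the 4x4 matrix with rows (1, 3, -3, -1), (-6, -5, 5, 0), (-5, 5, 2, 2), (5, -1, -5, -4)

det(A) = -95

Forward elimination:
R2 <- R2 - (-6)*R1:  [   0   13  -13   -6 ]
R3 <- R3 - (-5)*R1:  [   0   20  -13   -3 ]
R4 <- R4 - (5)*R1:  [   0  -16   10    1 ]
R3 <- R3 - (20/13)*R2:  [     0      0      7  81/13 ]
R4 <- R4 - (-16/13)*R2:  [      0       0      -6  -83/13 ]
R4 <- R4 - (-6/7)*R3:  [      0       0       0  -95/91 ]
Upper-triangular form:
[ 1   3   -3      -1 ]
[ 0  13  -13      -6 ]
[ 0   0    7   81/13 ]
[ 0   0    0  -95/91 ]
det(A) = (-1)^0 * (1) * (13) * (7) * (-95/91) = -95  (0 row swaps -> sign +1)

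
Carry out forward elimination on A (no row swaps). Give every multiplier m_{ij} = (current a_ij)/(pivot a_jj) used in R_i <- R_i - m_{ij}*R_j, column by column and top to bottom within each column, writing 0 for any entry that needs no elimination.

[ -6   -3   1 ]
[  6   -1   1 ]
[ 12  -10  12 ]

multipliers: -1, -2, 4

Forward elimination:
R2 <- R2 - (-1)*R1:  [  0  -4   2 ]
R3 <- R3 - (-2)*R1:  [   0  -16   14 ]
R3 <- R3 - (4)*R2:  [ 0  0  6 ]
Multipliers (in order of application): m_{21} = -1, m_{31} = -2, m_{32} = 4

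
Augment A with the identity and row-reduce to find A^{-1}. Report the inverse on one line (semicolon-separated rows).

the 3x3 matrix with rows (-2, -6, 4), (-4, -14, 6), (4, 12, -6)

Gauss-Jordan on [A | I]:
R1 <- (1/-2)*R1:  [    1     3    -2  |  -1/2     0     0 ]
R2 <- R2 - (-4)*R1:  [  0  -2  -2  |  -2   1   0 ]
R3 <- R3 - (4)*R1:  [ 0  0  2  |  2  0  1 ]
R2 <- (1/-2)*R2:  [    0     1     1  |     1  -1/2     0 ]
R1 <- R1 - (3)*R2:  [    1     0    -5  |  -7/2   3/2     0 ]
R3 <- (1/2)*R3:  [   0    0    1  |    1    0  1/2 ]
R1 <- R1 - (-5)*R3:  [   1    0    0  |  3/2  3/2  5/2 ]
R2 <- R2 - (1)*R3:  [    0     1     0  |     0  -1/2  -1/2 ]
Right block of [I | A^{-1}] is the inverse:
[ 3/2   3/2   5/2 ]
[   0  -1/2  -1/2 ]
[   1     0   1/2 ]

inverse = [3/2 3/2 5/2; 0 -1/2 -1/2; 1 0 1/2]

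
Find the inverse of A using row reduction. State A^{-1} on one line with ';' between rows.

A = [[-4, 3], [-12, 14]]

Gauss-Jordan on [A | I]:
R1 <- (1/-4)*R1:  [    1  -3/4  |  -1/4     0 ]
R2 <- R2 - (-12)*R1:  [  0   5  |  -3   1 ]
R2 <- (1/5)*R2:  [    0     1  |  -3/5   1/5 ]
R1 <- R1 - (-3/4)*R2:  [     1      0  |  -7/10   3/20 ]
Right block of [I | A^{-1}] is the inverse:
[ -7/10  3/20 ]
[  -3/5   1/5 ]

inverse = [-7/10 3/20; -3/5 1/5]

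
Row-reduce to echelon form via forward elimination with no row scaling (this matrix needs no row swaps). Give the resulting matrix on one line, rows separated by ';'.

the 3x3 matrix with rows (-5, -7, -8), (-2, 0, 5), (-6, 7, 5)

Forward elimination:
R2 <- R2 - (2/5)*R1:  [    0  14/5  41/5 ]
R3 <- R3 - (6/5)*R1:  [    0  77/5  73/5 ]
R3 <- R3 - (11/2)*R2:  [     0      0  -61/2 ]
Row echelon form:
[ -5    -7     -8 ]
[  0  14/5   41/5 ]
[  0     0  -61/2 ]

REF = [-5 -7 -8; 0 14/5 41/5; 0 0 -61/2]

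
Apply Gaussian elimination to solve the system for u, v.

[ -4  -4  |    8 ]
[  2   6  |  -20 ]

(2, -4)

Forward elimination on [A|b]:
R2 <- R2 - (-1/2)*R1:  [   0    4  -16 ]
Row echelon form:
[ -4  -4  |    8 ]
[  0   4  |  -16 ]
Back-substitution:
v = (-16) / 4 = -4
u = (8 - (-4)*(-4)) / -4 = 2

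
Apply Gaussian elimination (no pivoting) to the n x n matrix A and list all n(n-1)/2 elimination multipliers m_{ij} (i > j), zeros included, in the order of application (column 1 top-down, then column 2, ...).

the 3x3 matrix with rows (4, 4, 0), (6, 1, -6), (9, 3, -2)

multipliers: 3/2, 9/4, 6/5

Forward elimination:
R2 <- R2 - (3/2)*R1:  [  0  -5  -6 ]
R3 <- R3 - (9/4)*R1:  [  0  -6  -2 ]
R3 <- R3 - (6/5)*R2:  [    0     0  26/5 ]
Multipliers (in order of application): m_{21} = 3/2, m_{31} = 9/4, m_{32} = 6/5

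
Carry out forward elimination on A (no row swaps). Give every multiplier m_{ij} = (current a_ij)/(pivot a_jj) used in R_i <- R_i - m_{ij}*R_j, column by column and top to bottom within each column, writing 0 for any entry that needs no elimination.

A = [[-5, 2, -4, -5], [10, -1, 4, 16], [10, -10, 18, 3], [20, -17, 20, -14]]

Forward elimination:
R2 <- R2 - (-2)*R1:  [  0   3  -4   6 ]
R3 <- R3 - (-2)*R1:  [  0  -6  10  -7 ]
R4 <- R4 - (-4)*R1:  [   0   -9    4  -34 ]
R3 <- R3 - (-2)*R2:  [ 0  0  2  5 ]
R4 <- R4 - (-3)*R2:  [   0    0   -8  -16 ]
R4 <- R4 - (-4)*R3:  [ 0  0  0  4 ]
Multipliers (in order of application): m_{21} = -2, m_{31} = -2, m_{41} = -4, m_{32} = -2, m_{42} = -3, m_{43} = -4

multipliers: -2, -2, -4, -2, -3, -4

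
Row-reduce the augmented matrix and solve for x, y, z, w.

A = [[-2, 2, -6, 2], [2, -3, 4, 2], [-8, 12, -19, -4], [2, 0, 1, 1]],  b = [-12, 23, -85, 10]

Forward elimination on [A|b]:
R2 <- R2 - (-1)*R1:  [  0  -1  -2   4  11 ]
R3 <- R3 - (4)*R1:  [   0    4    5  -12  -37 ]
R4 <- R4 - (-1)*R1:  [  0   2  -5   3  -2 ]
R3 <- R3 - (-4)*R2:  [  0   0  -3   4   7 ]
R4 <- R4 - (-2)*R2:  [  0   0  -9  11  20 ]
R4 <- R4 - (3)*R3:  [  0   0   0  -1  -1 ]
Row echelon form:
[ -2   2  -6   2  |  -12 ]
[  0  -1  -2   4  |   11 ]
[  0   0  -3   4  |    7 ]
[  0   0   0  -1  |   -1 ]
Back-substitution:
w = (-1) / -1 = 1
z = (7 - (4)*(1)) / -3 = -1
y = (11 - (-2)*(-1) - (4)*(1)) / -1 = -5
x = (-12 - (2)*(-5) - (-6)*(-1) - (2)*(1)) / -2 = 5

(5, -5, -1, 1)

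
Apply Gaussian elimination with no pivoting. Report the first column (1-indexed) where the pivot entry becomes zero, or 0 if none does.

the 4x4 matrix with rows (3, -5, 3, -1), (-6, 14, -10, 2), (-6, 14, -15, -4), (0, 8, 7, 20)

Naive forward elimination:
R2 <- R2 - (-2)*R1:  [  0   4  -4   0 ]
R3 <- R3 - (-2)*R1:  [  0   4  -9  -6 ]
R3 <- R3 - (1)*R2:  [  0   0  -5  -6 ]
R4 <- R4 - (2)*R2:  [  0   0  15  20 ]
R4 <- R4 - (-3)*R3:  [ 0  0  0  2 ]
All pivots nonzero; naive elimination completes without hitting a zero pivot.

first zero-pivot column = 0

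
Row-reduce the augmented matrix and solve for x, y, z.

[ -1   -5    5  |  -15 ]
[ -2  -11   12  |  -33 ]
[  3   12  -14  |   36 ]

(0, 3, 0)

Forward elimination on [A|b]:
R2 <- R2 - (2)*R1:  [  0  -1   2  -3 ]
R3 <- R3 - (-3)*R1:  [  0  -3   1  -9 ]
R3 <- R3 - (3)*R2:  [  0   0  -5   0 ]
Row echelon form:
[ -1  -5   5  |  -15 ]
[  0  -1   2  |   -3 ]
[  0   0  -5  |    0 ]
Back-substitution:
z = (0) / -5 = 0
y = (-3 - (2)*(0)) / -1 = 3
x = (-15 - (-5)*(3) - (5)*(0)) / -1 = 0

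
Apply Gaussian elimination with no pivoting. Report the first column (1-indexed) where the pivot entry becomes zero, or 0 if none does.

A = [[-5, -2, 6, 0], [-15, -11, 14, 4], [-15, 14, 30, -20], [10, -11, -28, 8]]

first zero-pivot column = 4

Naive forward elimination:
R2 <- R2 - (3)*R1:  [  0  -5  -4   4 ]
R3 <- R3 - (3)*R1:  [   0   20   12  -20 ]
R4 <- R4 - (-2)*R1:  [   0  -15  -16    8 ]
R3 <- R3 - (-4)*R2:  [  0   0  -4  -4 ]
R4 <- R4 - (3)*R2:  [  0   0  -4  -4 ]
R4 <- R4 - (1)*R3:  [ 0  0  0  0 ]
Matrix at this point:
[ -5  -2   6   0 ]
[  0  -5  -4   4 ]
[  0   0  -4  -4 ]
[  0   0   0   0 ]
Pivot entry (4,4) in the last row is zero and there are no rows below to swap with -> zero pivot in column 4 (A is singular).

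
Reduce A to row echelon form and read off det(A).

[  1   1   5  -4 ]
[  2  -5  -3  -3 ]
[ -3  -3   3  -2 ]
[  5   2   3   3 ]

det(A) = -1018

Forward elimination:
R2 <- R2 - (2)*R1:  [   0   -7  -13    5 ]
R3 <- R3 - (-3)*R1:  [   0    0   18  -14 ]
R4 <- R4 - (5)*R1:  [   0   -3  -22   23 ]
R4 <- R4 - (3/7)*R2:  [      0       0  -115/7   146/7 ]
R4 <- R4 - (-115/126)*R3:  [      0       0       0  509/63 ]
Upper-triangular form:
[ 1   1    5      -4 ]
[ 0  -7  -13       5 ]
[ 0   0   18     -14 ]
[ 0   0    0  509/63 ]
det(A) = (-1)^0 * (1) * (-7) * (18) * (509/63) = -1018  (0 row swaps -> sign +1)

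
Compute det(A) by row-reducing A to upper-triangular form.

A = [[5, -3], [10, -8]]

det(A) = -10

Forward elimination:
R2 <- R2 - (2)*R1:  [  0  -2 ]
Upper-triangular form:
[ 5  -3 ]
[ 0  -2 ]
det(A) = (-1)^0 * (5) * (-2) = -10  (0 row swaps -> sign +1)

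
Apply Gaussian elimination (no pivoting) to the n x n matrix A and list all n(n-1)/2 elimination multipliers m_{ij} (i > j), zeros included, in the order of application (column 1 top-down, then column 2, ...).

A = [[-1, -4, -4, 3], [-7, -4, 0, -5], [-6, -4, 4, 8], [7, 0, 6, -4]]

multipliers: 7, 6, -7, 5/6, -7/6, 16/7

Forward elimination:
R2 <- R2 - (7)*R1:  [   0   24   28  -26 ]
R3 <- R3 - (6)*R1:  [   0   20   28  -10 ]
R4 <- R4 - (-7)*R1:  [   0  -28  -22   17 ]
R3 <- R3 - (5/6)*R2:  [    0     0  14/3  35/3 ]
R4 <- R4 - (-7/6)*R2:  [     0      0   32/3  -40/3 ]
R4 <- R4 - (16/7)*R3:  [   0    0    0  -40 ]
Multipliers (in order of application): m_{21} = 7, m_{31} = 6, m_{41} = -7, m_{32} = 5/6, m_{42} = -7/6, m_{43} = 16/7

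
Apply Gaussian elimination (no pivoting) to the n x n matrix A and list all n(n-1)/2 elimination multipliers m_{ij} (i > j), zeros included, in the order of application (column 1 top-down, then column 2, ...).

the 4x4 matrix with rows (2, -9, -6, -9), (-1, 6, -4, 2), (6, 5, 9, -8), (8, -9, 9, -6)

multipliers: -1/2, 3, 4, 64/3, 18, 477/529

Forward elimination:
R2 <- R2 - (-1/2)*R1:  [    0   3/2    -7  -5/2 ]
R3 <- R3 - (3)*R1:  [  0  32  27  19 ]
R4 <- R4 - (4)*R1:  [  0  27  33  30 ]
R3 <- R3 - (64/3)*R2:  [     0      0  529/3  217/3 ]
R4 <- R4 - (18)*R2:  [   0    0  159   75 ]
R4 <- R4 - (477/529)*R3:  [        0         0         0  5172/529 ]
Multipliers (in order of application): m_{21} = -1/2, m_{31} = 3, m_{41} = 4, m_{32} = 64/3, m_{42} = 18, m_{43} = 477/529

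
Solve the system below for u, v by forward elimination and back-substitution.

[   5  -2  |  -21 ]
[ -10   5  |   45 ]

Forward elimination on [A|b]:
R2 <- R2 - (-2)*R1:  [ 0  1  3 ]
Row echelon form:
[ 5  -2  |  -21 ]
[ 0   1  |    3 ]
Back-substitution:
v = (3) / 1 = 3
u = (-21 - (-2)*(3)) / 5 = -3

(-3, 3)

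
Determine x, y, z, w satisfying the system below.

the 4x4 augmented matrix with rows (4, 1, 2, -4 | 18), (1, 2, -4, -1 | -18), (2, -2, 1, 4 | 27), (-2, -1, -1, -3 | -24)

Forward elimination on [A|b]:
R2 <- R2 - (1/4)*R1:  [     0    7/4   -9/2      0  -45/2 ]
R3 <- R3 - (1/2)*R1:  [    0  -5/2     0     6    18 ]
R4 <- R4 - (-1/2)*R1:  [    0  -1/2     0    -5   -15 ]
R3 <- R3 - (-10/7)*R2:  [     0      0  -45/7      6  -99/7 ]
R4 <- R4 - (-2/7)*R2:  [      0       0    -9/7      -5  -150/7 ]
R4 <- R4 - (1/5)*R3:  [     0      0      0  -31/5  -93/5 ]
Row echelon form:
[ 4    1      2     -4  |     18 ]
[ 0  7/4   -9/2      0  |  -45/2 ]
[ 0    0  -45/7      6  |  -99/7 ]
[ 0    0      0  -31/5  |  -93/5 ]
Back-substitution:
w = (-93/5) / (-31/5) = 3
z = (-99/7 - (6)*(3)) / (-45/7) = 5
y = (-45/2 - (-9/2)*(5)) / (7/4) = 0
x = (18 - (1)*(0) - (2)*(5) - (-4)*(3)) / 4 = 5

(5, 0, 5, 3)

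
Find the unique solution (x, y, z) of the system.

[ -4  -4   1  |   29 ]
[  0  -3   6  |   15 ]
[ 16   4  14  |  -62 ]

(-4, -3, 1)

Forward elimination on [A|b]:
R3 <- R3 - (-4)*R1:  [   0  -12   18   54 ]
R3 <- R3 - (4)*R2:  [  0   0  -6  -6 ]
Row echelon form:
[ -4  -4   1  |  29 ]
[  0  -3   6  |  15 ]
[  0   0  -6  |  -6 ]
Back-substitution:
z = (-6) / -6 = 1
y = (15 - (6)*(1)) / -3 = -3
x = (29 - (-4)*(-3) - (1)*(1)) / -4 = -4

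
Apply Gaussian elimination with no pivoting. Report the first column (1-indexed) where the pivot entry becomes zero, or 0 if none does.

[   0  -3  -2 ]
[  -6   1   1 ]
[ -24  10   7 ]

first zero-pivot column = 1

Naive forward elimination:
Pivot entry (1,1) is zero but row 2 has -6 in column 1 -> naive elimination stops; a row interchange (e.g. R1 <-> R2) would be required here.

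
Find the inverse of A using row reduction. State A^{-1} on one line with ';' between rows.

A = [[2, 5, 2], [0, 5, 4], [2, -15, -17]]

inverse = [5/6 -11/6 -1/3; -4/15 19/15 4/15; 1/3 -4/3 -1/3]

Gauss-Jordan on [A | I]:
R1 <- (1/2)*R1:  [   1  5/2    1  |  1/2    0    0 ]
R3 <- R3 - (2)*R1:  [   0  -20  -19  |   -1    0    1 ]
R2 <- (1/5)*R2:  [   0    1  4/5  |    0  1/5    0 ]
R1 <- R1 - (5/2)*R2:  [    1     0    -1  |   1/2  -1/2     0 ]
R3 <- R3 - (-20)*R2:  [  0   0  -3  |  -1   4   1 ]
R3 <- (1/-3)*R3:  [    0     0     1  |   1/3  -4/3  -1/3 ]
R1 <- R1 - (-1)*R3:  [     1      0      0  |    5/6  -11/6   -1/3 ]
R2 <- R2 - (4/5)*R3:  [     0      1      0  |  -4/15  19/15   4/15 ]
Right block of [I | A^{-1}] is the inverse:
[   5/6  -11/6  -1/3 ]
[ -4/15  19/15  4/15 ]
[   1/3   -4/3  -1/3 ]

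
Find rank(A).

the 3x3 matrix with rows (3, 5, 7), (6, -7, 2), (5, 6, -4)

Row reduction:
R2 <- R2 - (2)*R1:  [   0  -17  -12 ]
R3 <- R3 - (5/3)*R1:  [     0   -7/3  -47/3 ]
R3 <- R3 - (7/51)*R2:  [       0        0  -715/51 ]
Row echelon form:
[ 3    5        7 ]
[ 0  -17      -12 ]
[ 0    0  -715/51 ]
Nonzero rows / pivot columns: 3

rank(A) = 3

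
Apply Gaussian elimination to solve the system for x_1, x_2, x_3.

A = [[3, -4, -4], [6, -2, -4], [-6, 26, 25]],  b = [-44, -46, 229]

(-4, 5, 3)

Forward elimination on [A|b]:
R2 <- R2 - (2)*R1:  [  0   6   4  42 ]
R3 <- R3 - (-2)*R1:  [   0   18   17  141 ]
R3 <- R3 - (3)*R2:  [  0   0   5  15 ]
Row echelon form:
[ 3  -4  -4  |  -44 ]
[ 0   6   4  |   42 ]
[ 0   0   5  |   15 ]
Back-substitution:
x_3 = (15) / 5 = 3
x_2 = (42 - (4)*(3)) / 6 = 5
x_1 = (-44 - (-4)*(5) - (-4)*(3)) / 3 = -4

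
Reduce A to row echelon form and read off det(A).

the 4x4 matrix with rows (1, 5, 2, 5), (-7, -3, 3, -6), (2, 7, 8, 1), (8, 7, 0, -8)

det(A) = -2931

Forward elimination:
R2 <- R2 - (-7)*R1:  [  0  32  17  29 ]
R3 <- R3 - (2)*R1:  [  0  -3   4  -9 ]
R4 <- R4 - (8)*R1:  [   0  -33  -16  -48 ]
R3 <- R3 - (-3/32)*R2:  [       0        0   179/32  -201/32 ]
R4 <- R4 - (-33/32)*R2:  [       0        0    49/32  -579/32 ]
R4 <- R4 - (49/179)*R3:  [         0          0          0  -2931/179 ]
Upper-triangular form:
[ 1   5       2          5 ]
[ 0  32      17         29 ]
[ 0   0  179/32    -201/32 ]
[ 0   0       0  -2931/179 ]
det(A) = (-1)^0 * (1) * (32) * (179/32) * (-2931/179) = -2931  (0 row swaps -> sign +1)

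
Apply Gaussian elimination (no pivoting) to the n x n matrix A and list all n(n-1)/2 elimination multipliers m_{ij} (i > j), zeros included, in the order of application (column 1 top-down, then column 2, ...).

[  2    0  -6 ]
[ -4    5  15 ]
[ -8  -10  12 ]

Forward elimination:
R2 <- R2 - (-2)*R1:  [ 0  5  3 ]
R3 <- R3 - (-4)*R1:  [   0  -10  -12 ]
R3 <- R3 - (-2)*R2:  [  0   0  -6 ]
Multipliers (in order of application): m_{21} = -2, m_{31} = -4, m_{32} = -2

multipliers: -2, -4, -2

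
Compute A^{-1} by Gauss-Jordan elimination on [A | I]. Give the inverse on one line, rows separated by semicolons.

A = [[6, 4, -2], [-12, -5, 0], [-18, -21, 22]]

Gauss-Jordan on [A | I]:
R1 <- (1/6)*R1:  [    1   2/3  -1/3  |   1/6     0     0 ]
R2 <- R2 - (-12)*R1:  [  0   3  -4  |   2   1   0 ]
R3 <- R3 - (-18)*R1:  [  0  -9  16  |   3   0   1 ]
R2 <- (1/3)*R2:  [    0     1  -4/3  |   2/3   1/3     0 ]
R1 <- R1 - (2/3)*R2:  [     1      0    5/9  |  -5/18   -2/9      0 ]
R3 <- R3 - (-9)*R2:  [ 0  0  4  |  9  3  1 ]
R3 <- (1/4)*R3:  [   0    0    1  |  9/4  3/4  1/4 ]
R1 <- R1 - (5/9)*R3:  [      1       0       0  |  -55/36  -23/36   -5/36 ]
R2 <- R2 - (-4/3)*R3:  [    0     1     0  |  11/3   4/3   1/3 ]
Right block of [I | A^{-1}] is the inverse:
[ -55/36  -23/36  -5/36 ]
[   11/3     4/3    1/3 ]
[    9/4     3/4    1/4 ]

inverse = [-55/36 -23/36 -5/36; 11/3 4/3 1/3; 9/4 3/4 1/4]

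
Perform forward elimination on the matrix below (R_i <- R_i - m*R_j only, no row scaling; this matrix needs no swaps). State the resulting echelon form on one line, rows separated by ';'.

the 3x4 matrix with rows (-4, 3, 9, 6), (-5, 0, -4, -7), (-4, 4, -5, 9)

REF = [-4 3 9 6; 0 -15/4 -61/4 -29/2; 0 0 -271/15 -13/15]

Forward elimination:
R2 <- R2 - (5/4)*R1:  [     0  -15/4  -61/4  -29/2 ]
R3 <- R3 - (1)*R1:  [   0    1  -14    3 ]
R3 <- R3 - (-4/15)*R2:  [       0        0  -271/15   -13/15 ]
Row echelon form:
[ -4      3        9       6 ]
[  0  -15/4    -61/4   -29/2 ]
[  0      0  -271/15  -13/15 ]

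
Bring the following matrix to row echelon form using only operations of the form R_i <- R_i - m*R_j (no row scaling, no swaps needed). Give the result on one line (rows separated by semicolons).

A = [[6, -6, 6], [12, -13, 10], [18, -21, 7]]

Forward elimination:
R2 <- R2 - (2)*R1:  [  0  -1  -2 ]
R3 <- R3 - (3)*R1:  [   0   -3  -11 ]
R3 <- R3 - (3)*R2:  [  0   0  -5 ]
Row echelon form:
[ 6  -6   6 ]
[ 0  -1  -2 ]
[ 0   0  -5 ]

REF = [6 -6 6; 0 -1 -2; 0 0 -5]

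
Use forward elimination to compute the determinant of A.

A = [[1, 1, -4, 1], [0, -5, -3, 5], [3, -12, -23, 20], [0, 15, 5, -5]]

det(A) = 60

Forward elimination:
R3 <- R3 - (3)*R1:  [   0  -15  -11   17 ]
R3 <- R3 - (3)*R2:  [  0   0  -2   2 ]
R4 <- R4 - (-3)*R2:  [  0   0  -4  10 ]
R4 <- R4 - (2)*R3:  [ 0  0  0  6 ]
Upper-triangular form:
[ 1   1  -4  1 ]
[ 0  -5  -3  5 ]
[ 0   0  -2  2 ]
[ 0   0   0  6 ]
det(A) = (-1)^0 * (1) * (-5) * (-2) * (6) = 60  (0 row swaps -> sign +1)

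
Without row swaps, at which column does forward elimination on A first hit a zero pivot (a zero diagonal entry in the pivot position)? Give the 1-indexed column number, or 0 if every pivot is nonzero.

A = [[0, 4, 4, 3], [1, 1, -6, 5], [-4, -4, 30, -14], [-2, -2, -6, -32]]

first zero-pivot column = 1

Naive forward elimination:
Pivot entry (1,1) is zero but row 2 has 1 in column 1 -> naive elimination stops; a row interchange (e.g. R1 <-> R2) would be required here.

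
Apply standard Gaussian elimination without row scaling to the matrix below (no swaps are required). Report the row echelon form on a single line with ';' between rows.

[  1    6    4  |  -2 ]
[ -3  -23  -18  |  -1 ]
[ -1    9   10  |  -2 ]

REF = [1 6 4 -2; 0 -5 -6 -7; 0 0 -4 -25]

Forward elimination:
R2 <- R2 - (-3)*R1:  [  0  -5  -6  -7 ]
R3 <- R3 - (-1)*R1:  [  0  15  14  -4 ]
R3 <- R3 - (-3)*R2:  [   0    0   -4  -25 ]
Row echelon form:
[ 1   6   4  |   -2 ]
[ 0  -5  -6  |   -7 ]
[ 0   0  -4  |  -25 ]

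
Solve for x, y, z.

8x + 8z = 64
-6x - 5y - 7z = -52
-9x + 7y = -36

Forward elimination on [A|b]:
R2 <- R2 - (-3/4)*R1:  [  0  -5  -1  -4 ]
R3 <- R3 - (-9/8)*R1:  [  0   7   9  36 ]
R3 <- R3 - (-7/5)*R2:  [     0      0   38/5  152/5 ]
Row echelon form:
[ 8   0     8  |     64 ]
[ 0  -5    -1  |     -4 ]
[ 0   0  38/5  |  152/5 ]
Back-substitution:
z = (152/5) / (38/5) = 4
y = (-4 - (-1)*(4)) / -5 = 0
x = (64 - (8)*(4)) / 8 = 4

(4, 0, 4)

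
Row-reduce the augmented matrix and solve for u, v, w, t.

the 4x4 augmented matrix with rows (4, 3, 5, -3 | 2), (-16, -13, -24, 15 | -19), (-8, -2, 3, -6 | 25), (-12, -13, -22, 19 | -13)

(-5, 3, 5, 4)

Forward elimination on [A|b]:
R2 <- R2 - (-4)*R1:  [   0   -1   -4    3  -11 ]
R3 <- R3 - (-2)*R1:  [   0    4   13  -12   29 ]
R4 <- R4 - (-3)*R1:  [  0  -4  -7  10  -7 ]
R3 <- R3 - (-4)*R2:  [   0    0   -3    0  -15 ]
R4 <- R4 - (4)*R2:  [  0   0   9  -2  37 ]
R4 <- R4 - (-3)*R3:  [  0   0   0  -2  -8 ]
Row echelon form:
[ 4   3   5  -3  |    2 ]
[ 0  -1  -4   3  |  -11 ]
[ 0   0  -3   0  |  -15 ]
[ 0   0   0  -2  |   -8 ]
Back-substitution:
t = (-8) / -2 = 4
w = (-15) / -3 = 5
v = (-11 - (-4)*(5) - (3)*(4)) / -1 = 3
u = (2 - (3)*(3) - (5)*(5) - (-3)*(4)) / 4 = -5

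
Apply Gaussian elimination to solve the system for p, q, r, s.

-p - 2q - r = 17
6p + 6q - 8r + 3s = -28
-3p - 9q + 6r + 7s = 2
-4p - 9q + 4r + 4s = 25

(-3, -5, -4, -4)

Forward elimination on [A|b]:
R2 <- R2 - (-6)*R1:  [   0   -6  -14    3   74 ]
R3 <- R3 - (3)*R1:  [   0   -3    9    7  -49 ]
R4 <- R4 - (4)*R1:  [   0   -1    8    4  -43 ]
R3 <- R3 - (1/2)*R2:  [    0     0    16  11/2   -86 ]
R4 <- R4 - (1/6)*R2:  [      0       0    31/3     7/2  -166/3 ]
R4 <- R4 - (31/48)*R3:  [     0      0      0  -5/96   5/24 ]
Row echelon form:
[ -1  -2   -1      0  |    17 ]
[  0  -6  -14      3  |    74 ]
[  0   0   16   11/2  |   -86 ]
[  0   0    0  -5/96  |  5/24 ]
Back-substitution:
s = (5/24) / (-5/96) = -4
r = (-86 - (11/2)*(-4)) / 16 = -4
q = (74 - (-14)*(-4) - (3)*(-4)) / -6 = -5
p = (17 - (-2)*(-5) - (-1)*(-4)) / -1 = -3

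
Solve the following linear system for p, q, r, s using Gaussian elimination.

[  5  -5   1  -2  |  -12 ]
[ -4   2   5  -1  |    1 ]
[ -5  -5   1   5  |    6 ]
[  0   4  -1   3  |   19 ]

Forward elimination on [A|b]:
R2 <- R2 - (-4/5)*R1:  [     0     -2   29/5  -13/5  -43/5 ]
R3 <- R3 - (-1)*R1:  [   0  -10    2    3   -6 ]
R3 <- R3 - (5)*R2:  [   0    0  -27   16   37 ]
R4 <- R4 - (-2)*R2:  [     0      0   53/5  -11/5    9/5 ]
R4 <- R4 - (-53/135)*R3:  [        0         0         0   551/135  2204/135 ]
Row echelon form:
[ 5  -5     1       -2  |       -12 ]
[ 0  -2  29/5    -13/5  |     -43/5 ]
[ 0   0   -27       16  |        37 ]
[ 0   0     0  551/135  |  2204/135 ]
Back-substitution:
s = (2204/135) / (551/135) = 4
r = (37 - (16)*(4)) / -27 = 1
q = (-43/5 - (29/5)*(1) - (-13/5)*(4)) / -2 = 2
p = (-12 - (-5)*(2) - (1)*(1) - (-2)*(4)) / 5 = 1

(1, 2, 1, 4)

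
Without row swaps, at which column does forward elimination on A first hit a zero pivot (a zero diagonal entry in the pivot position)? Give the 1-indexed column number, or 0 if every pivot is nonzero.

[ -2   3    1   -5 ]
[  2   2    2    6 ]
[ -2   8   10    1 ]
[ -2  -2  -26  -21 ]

first zero-pivot column = 0

Naive forward elimination:
R2 <- R2 - (-1)*R1:  [ 0  5  3  1 ]
R3 <- R3 - (1)*R1:  [ 0  5  9  6 ]
R4 <- R4 - (1)*R1:  [   0   -5  -27  -16 ]
R3 <- R3 - (1)*R2:  [ 0  0  6  5 ]
R4 <- R4 - (-1)*R2:  [   0    0  -24  -15 ]
R4 <- R4 - (-4)*R3:  [ 0  0  0  5 ]
All pivots nonzero; naive elimination completes without hitting a zero pivot.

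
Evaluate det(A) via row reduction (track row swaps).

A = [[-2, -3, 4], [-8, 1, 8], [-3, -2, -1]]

det(A) = 142

Forward elimination:
R2 <- R2 - (4)*R1:  [  0  13  -8 ]
R3 <- R3 - (3/2)*R1:  [   0  5/2   -7 ]
R3 <- R3 - (5/26)*R2:  [      0       0  -71/13 ]
Upper-triangular form:
[ -2  -3       4 ]
[  0  13      -8 ]
[  0   0  -71/13 ]
det(A) = (-1)^0 * (-2) * (13) * (-71/13) = 142  (0 row swaps -> sign +1)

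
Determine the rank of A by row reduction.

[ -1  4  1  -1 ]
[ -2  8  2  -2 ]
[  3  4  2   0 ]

Row reduction:
R2 <- R2 - (2)*R1:  [ 0  0  0  0 ]
R3 <- R3 - (-3)*R1:  [  0  16   5  -3 ]
R2 <-> R3   (pivot in column 2 was zero)
[ -1   4  1  -1 ]
[  0  16  5  -3 ]
[  0   0  0   0 ]
Row echelon form:
[ -1   4  1  -1 ]
[  0  16  5  -3 ]
[  0   0  0   0 ]
Nonzero rows / pivot columns: 2

rank(A) = 2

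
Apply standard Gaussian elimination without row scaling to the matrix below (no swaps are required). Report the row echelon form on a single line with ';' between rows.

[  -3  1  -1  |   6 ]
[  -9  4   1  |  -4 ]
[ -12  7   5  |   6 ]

Forward elimination:
R2 <- R2 - (3)*R1:  [   0    1    4  -22 ]
R3 <- R3 - (4)*R1:  [   0    3    9  -18 ]
R3 <- R3 - (3)*R2:  [  0   0  -3  48 ]
Row echelon form:
[ -3  1  -1  |    6 ]
[  0  1   4  |  -22 ]
[  0  0  -3  |   48 ]

REF = [-3 1 -1 6; 0 1 4 -22; 0 0 -3 48]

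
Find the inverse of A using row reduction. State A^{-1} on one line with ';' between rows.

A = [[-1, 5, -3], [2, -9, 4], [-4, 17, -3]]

Gauss-Jordan on [A | I]:
R1 <- (1/-1)*R1:  [  1  -5   3  |  -1   0   0 ]
R2 <- R2 - (2)*R1:  [  0   1  -2  |   2   1   0 ]
R3 <- R3 - (-4)*R1:  [  0  -3   9  |  -4   0   1 ]
R1 <- R1 - (-5)*R2:  [  1   0  -7  |   9   5   0 ]
R3 <- R3 - (-3)*R2:  [ 0  0  3  |  2  3  1 ]
R3 <- (1/3)*R3:  [   0    0    1  |  2/3    1  1/3 ]
R1 <- R1 - (-7)*R3:  [    1     0     0  |  41/3    12   7/3 ]
R2 <- R2 - (-2)*R3:  [    0     1     0  |  10/3     3   2/3 ]
Right block of [I | A^{-1}] is the inverse:
[ 41/3  12  7/3 ]
[ 10/3   3  2/3 ]
[  2/3   1  1/3 ]

inverse = [41/3 12 7/3; 10/3 3 2/3; 2/3 1 1/3]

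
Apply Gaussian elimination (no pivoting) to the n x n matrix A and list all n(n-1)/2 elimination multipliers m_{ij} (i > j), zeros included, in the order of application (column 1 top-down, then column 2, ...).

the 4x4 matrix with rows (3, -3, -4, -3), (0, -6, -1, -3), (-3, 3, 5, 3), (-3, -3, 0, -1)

multipliers: 0, -1, -1, 0, 1, -3

Forward elimination:
R2: entry in column 1 is already 0 -> m_{21} = 0 (no row operation needed)
R3 <- R3 - (-1)*R1:  [ 0  0  1  0 ]
R4 <- R4 - (-1)*R1:  [  0  -6  -4  -4 ]
R3: entry in column 2 is already 0 -> m_{32} = 0 (no row operation needed)
R4 <- R4 - (1)*R2:  [  0   0  -3  -1 ]
R4 <- R4 - (-3)*R3:  [  0   0   0  -1 ]
Multipliers (in order of application): m_{21} = 0, m_{31} = -1, m_{41} = -1, m_{32} = 0, m_{42} = 1, m_{43} = -3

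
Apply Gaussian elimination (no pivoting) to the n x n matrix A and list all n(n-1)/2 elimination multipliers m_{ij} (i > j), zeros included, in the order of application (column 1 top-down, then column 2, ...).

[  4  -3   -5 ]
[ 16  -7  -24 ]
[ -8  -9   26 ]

Forward elimination:
R2 <- R2 - (4)*R1:  [  0   5  -4 ]
R3 <- R3 - (-2)*R1:  [   0  -15   16 ]
R3 <- R3 - (-3)*R2:  [ 0  0  4 ]
Multipliers (in order of application): m_{21} = 4, m_{31} = -2, m_{32} = -3

multipliers: 4, -2, -3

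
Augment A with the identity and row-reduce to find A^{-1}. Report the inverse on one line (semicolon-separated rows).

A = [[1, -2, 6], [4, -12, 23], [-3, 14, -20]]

Gauss-Jordan on [A | I]:
R2 <- R2 - (4)*R1:  [  0  -4  -1  |  -4   1   0 ]
R3 <- R3 - (-3)*R1:  [  0   8  -2  |   3   0   1 ]
R2 <- (1/-4)*R2:  [    0     1   1/4  |     1  -1/4     0 ]
R1 <- R1 - (-2)*R2:  [    1     0  13/2  |     3  -1/2     0 ]
R3 <- R3 - (8)*R2:  [  0   0  -4  |  -5   2   1 ]
R3 <- (1/-4)*R3:  [    0     0     1  |   5/4  -1/2  -1/4 ]
R1 <- R1 - (13/2)*R3:  [     1      0      0  |  -41/8   11/4   13/8 ]
R2 <- R2 - (1/4)*R3:  [     0      1      0  |  11/16   -1/8   1/16 ]
Right block of [I | A^{-1}] is the inverse:
[ -41/8  11/4  13/8 ]
[ 11/16  -1/8  1/16 ]
[   5/4  -1/2  -1/4 ]

inverse = [-41/8 11/4 13/8; 11/16 -1/8 1/16; 5/4 -1/2 -1/4]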